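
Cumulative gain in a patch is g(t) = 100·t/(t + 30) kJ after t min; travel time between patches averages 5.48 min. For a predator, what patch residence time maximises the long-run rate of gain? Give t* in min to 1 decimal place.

By the marginal value theorem, leave when the instantaneous gain rate g'(t) equals the habitat-wide average g(t)/(T + t).
g'(t) = 100·30/(t + 30)². Setting 100·30/(t+30)² = 100t/[(t+30)(5.48+t)] gives 30(5.48+t) = t(t+30), so t² = 30×5.48 = 164.4.
t* = √164.4 = 12.82 min.

12.8 min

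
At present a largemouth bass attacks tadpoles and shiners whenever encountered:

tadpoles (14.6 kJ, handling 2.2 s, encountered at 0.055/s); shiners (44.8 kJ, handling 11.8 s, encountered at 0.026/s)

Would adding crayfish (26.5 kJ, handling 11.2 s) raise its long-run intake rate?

Intake rate on the current diet: R = (0.055×14.6 + 0.026×44.8) / (1 + 0.055×2.2 + 0.026×11.8) = 1.968/1.428 = 1.378 kJ/s.
Profitability of crayfish: 26.5/11.2 = 2.366 kJ/s.
2.366 > 1.378, so adding crayfish raises the average — include it.

Yes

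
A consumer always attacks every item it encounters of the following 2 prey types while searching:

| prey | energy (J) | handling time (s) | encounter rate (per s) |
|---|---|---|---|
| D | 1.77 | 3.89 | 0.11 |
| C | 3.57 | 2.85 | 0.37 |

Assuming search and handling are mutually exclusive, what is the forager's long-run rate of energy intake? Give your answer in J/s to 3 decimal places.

Energy encountered per unit search time: 0.11×1.77 + 0.37×3.57 = 1.516 J/s.
Handling time per unit search time: 0.11×3.89 + 0.37×2.85 = 1.482.
Rate = 1.516/(1 + 1.482) = 0.6105 J/s.

0.611 J/s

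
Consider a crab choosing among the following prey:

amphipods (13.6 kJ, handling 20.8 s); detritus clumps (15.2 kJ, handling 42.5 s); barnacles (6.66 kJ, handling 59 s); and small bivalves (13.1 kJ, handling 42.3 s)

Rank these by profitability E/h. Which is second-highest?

detritus clumps

Profitability E/h (kJ/s): amphipods = 13.6/20.8 = 0.654, detritus clumps = 15.2/42.5 = 0.358, barnacles = 6.66/59 = 0.113, small bivalves = 13.1/42.3 = 0.31.
Ranked: amphipods > detritus clumps > small bivalves > barnacles.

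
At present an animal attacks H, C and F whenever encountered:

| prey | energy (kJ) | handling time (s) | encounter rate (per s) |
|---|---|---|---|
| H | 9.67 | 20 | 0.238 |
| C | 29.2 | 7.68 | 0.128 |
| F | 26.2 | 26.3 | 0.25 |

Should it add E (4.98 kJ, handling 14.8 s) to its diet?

On H, C and F alone, R = ΣλE/(1+Σλh) = 12.59/13.32 = 0.9453 kJ/s.
Profitability of E: 4.98/14.8 = 0.3365 kJ/s.
Since 0.3365 < R, time spent handling E is better spent searching.

No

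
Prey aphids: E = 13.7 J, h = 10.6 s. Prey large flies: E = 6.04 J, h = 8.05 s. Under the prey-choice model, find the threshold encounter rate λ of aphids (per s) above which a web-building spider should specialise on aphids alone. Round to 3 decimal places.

0.131 per s

Drop large flies once their profitability E₂/h₂ falls below the rate achievable on aphids alone: E₂/h₂ = λE₁/(1 + λh₁).
Solve for λ: λE₁h₂ = E₂(1 + λh₁) → λ(E₁h₂ − E₂h₁) = E₂ → λ = E₂/(E₁h₂ − E₂h₁).
λ = 6.04/(13.7×8.05 − 6.04×10.6) = 6.04/46.26 = 0.1306 per s.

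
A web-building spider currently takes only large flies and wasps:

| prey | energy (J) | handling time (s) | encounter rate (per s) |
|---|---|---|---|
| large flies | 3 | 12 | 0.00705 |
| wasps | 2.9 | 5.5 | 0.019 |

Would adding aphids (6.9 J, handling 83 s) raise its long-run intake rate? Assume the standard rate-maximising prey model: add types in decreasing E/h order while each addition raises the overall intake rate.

Yes

On large flies and wasps alone, R = ΣλE/(1+Σλh) = 0.07625/1.189 = 0.06412 J/s.
aphids: E/h = 6.9/83 = 0.08313 J/s.
0.08313 > 0.06412, so adding aphids raises the average — include it.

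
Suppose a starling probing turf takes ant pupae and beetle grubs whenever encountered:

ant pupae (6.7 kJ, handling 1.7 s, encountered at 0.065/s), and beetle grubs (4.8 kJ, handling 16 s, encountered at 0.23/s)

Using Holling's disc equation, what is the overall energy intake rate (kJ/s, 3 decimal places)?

Energy encountered per unit search time: 0.065×6.7 + 0.23×4.8 = 1.54 kJ/s.
Handling time per unit search time: 0.065×1.7 + 0.23×16 = 3.79.
Rate = 1.54/(1 + 3.79) = 0.3214 kJ/s.

0.321 kJ/s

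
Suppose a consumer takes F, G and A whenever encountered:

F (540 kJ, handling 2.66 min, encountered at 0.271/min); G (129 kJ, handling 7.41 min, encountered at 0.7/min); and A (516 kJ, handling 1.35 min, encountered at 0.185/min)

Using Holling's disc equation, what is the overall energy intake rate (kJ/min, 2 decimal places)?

Energy encountered per unit search time: 0.271×540 + 0.7×129 + 0.185×516 = 332.1 kJ/min.
Handling time per unit search time: 0.271×2.66 + 0.7×7.41 + 0.185×1.35 = 6.158.
Rate = 332.1/(1 + 6.158) = 46.4 kJ/min.

46.40 kJ/min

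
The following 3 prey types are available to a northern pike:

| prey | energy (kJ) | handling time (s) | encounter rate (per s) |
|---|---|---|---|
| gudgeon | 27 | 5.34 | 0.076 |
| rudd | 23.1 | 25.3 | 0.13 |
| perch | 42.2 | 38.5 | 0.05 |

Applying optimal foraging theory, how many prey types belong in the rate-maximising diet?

E/h in descending order: gudgeon 5.06, perch 1.1, rudd 0.913 kJ/s. The optimal diet is the largest prefix of this list for which every included type satisfies E_i/h_i > R on the types above it.
Rate on top 1: 1.46. perch: 1.1 < 1.46 → exclude; stop.
Optimal diet: gudgeon — 1 of 3 types.

1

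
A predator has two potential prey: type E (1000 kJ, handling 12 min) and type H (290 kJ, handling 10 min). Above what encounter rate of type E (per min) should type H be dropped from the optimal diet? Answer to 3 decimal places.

0.044 per min

Drop type H once their profitability E₂/h₂ falls below the rate achievable on type E alone: E₂/h₂ = λE₁/(1 + λh₁).
Solve for λ: λE₁h₂ = E₂(1 + λh₁) → λ(E₁h₂ − E₂h₁) = E₂ → λ = E₂/(E₁h₂ − E₂h₁).
λ = 290/(1000×10 − 290×12) = 290/6520 = 0.04448 per min.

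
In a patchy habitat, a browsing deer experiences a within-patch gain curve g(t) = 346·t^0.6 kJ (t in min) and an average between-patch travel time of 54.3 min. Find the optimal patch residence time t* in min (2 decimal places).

By the marginal value theorem, leave when the instantaneous gain rate g'(t) equals the habitat-wide average g(t)/(T + t).
g'(t) = 0.6·346·t^-0.4. Setting 0.6·346·t^-0.4 = 346·t^0.6/(54.3+t) gives 0.6(54.3+t) = t, so 0.40·t = 0.6×54.3.
t* = 0.6×54.3/0.40 = 81.45 min.

81.45 min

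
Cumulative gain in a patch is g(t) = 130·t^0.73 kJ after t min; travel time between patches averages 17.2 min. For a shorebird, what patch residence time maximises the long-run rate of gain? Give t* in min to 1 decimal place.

Maximise g(t)/(T+t): set derivative to zero → g'(t)(T+t) = g(t).
g'(t) = 0.73·130·t^-0.27. Setting 0.73·130·t^-0.27 = 130·t^0.73/(17.2+t) gives 0.73(17.2+t) = t, so 0.27·t = 0.73×17.2.
t* = 0.73×17.2/0.27 = 46.5 min.

46.5 min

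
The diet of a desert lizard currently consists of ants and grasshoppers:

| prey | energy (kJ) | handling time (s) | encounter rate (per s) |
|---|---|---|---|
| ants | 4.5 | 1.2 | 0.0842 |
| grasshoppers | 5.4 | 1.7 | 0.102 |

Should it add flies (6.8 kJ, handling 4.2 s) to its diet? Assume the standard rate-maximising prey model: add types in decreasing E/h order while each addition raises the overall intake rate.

Current rate: (0.0842×4.5 + 0.102×5.4)/(1 + 0.0842×1.2 + 0.102×1.7) = 0.7295 kJ/s.
Profitability of flies: 6.8/4.2 = 1.619 kJ/s.
Since 1.619 > R, including flies increases the long-run rate.

Yes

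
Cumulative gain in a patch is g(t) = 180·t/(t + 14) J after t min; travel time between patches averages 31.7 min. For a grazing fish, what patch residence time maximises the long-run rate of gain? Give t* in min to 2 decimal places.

Maximise g(t)/(T+t): set derivative to zero → g'(t)(T+t) = g(t).
g'(t) = 180·14/(t + 14)². Setting 180·14/(t+14)² = 180t/[(t+14)(31.7+t)] gives 14(31.7+t) = t(t+14), so t² = 14×31.7 = 443.8.
t* = √443.8 = 21.07 min.

21.07 min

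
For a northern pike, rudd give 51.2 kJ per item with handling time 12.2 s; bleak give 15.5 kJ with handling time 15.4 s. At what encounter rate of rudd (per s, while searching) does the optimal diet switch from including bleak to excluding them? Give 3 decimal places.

At the threshold, the rate on rudd alone equals the profitability of bleak: λ·51.2/(1 + λ·12.2) = 15.5/15.4 = 1.006.
Rearranging, λ(51.2 − 1.006×12.2) = 1.006, so λ = 1.006/38.92 = 0.02586 per s.

0.026 per s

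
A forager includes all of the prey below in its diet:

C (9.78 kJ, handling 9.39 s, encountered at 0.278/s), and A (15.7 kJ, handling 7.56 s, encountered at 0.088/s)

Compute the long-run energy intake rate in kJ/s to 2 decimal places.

0.96 kJ/s

Energy encountered per unit search time: 0.278×9.78 + 0.088×15.7 = 4.1 kJ/s.
Handling time per unit search time: 0.278×9.39 + 0.088×7.56 = 3.276.
Rate = 4.1/(1 + 3.276) = 0.959 kJ/s.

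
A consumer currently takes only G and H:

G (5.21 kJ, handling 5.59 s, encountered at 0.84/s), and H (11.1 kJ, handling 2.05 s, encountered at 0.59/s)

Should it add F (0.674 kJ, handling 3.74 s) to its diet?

No

On G and H alone, R = ΣλE/(1+Σλh) = 10.93/6.905 = 1.582 kJ/s.
Profitability of F: 0.674/3.74 = 0.1802 kJ/s.
Since 0.1802 < R, time spent handling F is better spent searching.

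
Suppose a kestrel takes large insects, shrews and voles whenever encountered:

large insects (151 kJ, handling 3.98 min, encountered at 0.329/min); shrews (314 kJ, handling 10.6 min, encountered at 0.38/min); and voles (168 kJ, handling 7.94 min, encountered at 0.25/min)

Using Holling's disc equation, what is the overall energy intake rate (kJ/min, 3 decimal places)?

25.353 kJ/min

Energy encountered per unit search time: 0.329×151 + 0.38×314 + 0.25×168 = 211 kJ/min.
Handling time per unit search time: 0.329×3.98 + 0.38×10.6 + 0.25×7.94 = 7.322.
Rate = 211/(1 + 7.322) = 25.35 kJ/min.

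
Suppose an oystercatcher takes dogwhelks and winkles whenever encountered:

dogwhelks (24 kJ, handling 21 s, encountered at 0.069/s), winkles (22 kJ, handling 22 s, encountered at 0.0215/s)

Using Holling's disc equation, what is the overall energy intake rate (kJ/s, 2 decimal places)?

0.73 kJ/s

R = Σλ_iE_i / (1 + Σλ_ih_i)
Numerator: 0.069×24 + 0.0215×22 = 2.129
Denominator: 1 + 0.069×21 + 0.0215×22 = 2.922
R = 2.129/2.922 = 0.7286 kJ/s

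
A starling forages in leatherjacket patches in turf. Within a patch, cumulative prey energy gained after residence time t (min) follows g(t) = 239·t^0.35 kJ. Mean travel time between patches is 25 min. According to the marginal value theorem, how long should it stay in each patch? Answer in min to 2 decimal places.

Maximise g(t)/(T+t): set derivative to zero → g'(t)(T+t) = g(t).
g'(t) = 0.35·239·t^-0.65. Setting 0.35·239·t^-0.65 = 239·t^0.35/(25+t) gives 0.35(25+t) = t, so 0.65·t = 0.35×25.
t* = 0.35×25/0.65 = 13.46 min.

13.46 min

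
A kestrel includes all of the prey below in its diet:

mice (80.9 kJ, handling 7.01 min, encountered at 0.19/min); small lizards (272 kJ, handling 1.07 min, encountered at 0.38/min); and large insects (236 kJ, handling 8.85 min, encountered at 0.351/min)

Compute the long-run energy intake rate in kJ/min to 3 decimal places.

34.486 kJ/min

R = Σλ_iE_i / (1 + Σλ_ih_i)
Numerator: 0.19×80.9 + 0.38×272 + 0.351×236 = 201.6
Denominator: 1 + 0.19×7.01 + 0.38×1.07 + 0.351×8.85 = 5.845
R = 201.6/5.845 = 34.49 kJ/min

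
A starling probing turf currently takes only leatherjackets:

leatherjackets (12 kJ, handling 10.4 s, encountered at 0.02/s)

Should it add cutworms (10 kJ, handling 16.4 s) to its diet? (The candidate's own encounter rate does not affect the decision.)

On leatherjackets alone, R = ΣλE/(1+Σλh) = 0.24/1.208 = 0.1987 kJ/s.
Profitability of cutworms: 10/16.4 = 0.6098 kJ/s.
Since 0.6098 > R, including cutworms increases the long-run rate.

Yes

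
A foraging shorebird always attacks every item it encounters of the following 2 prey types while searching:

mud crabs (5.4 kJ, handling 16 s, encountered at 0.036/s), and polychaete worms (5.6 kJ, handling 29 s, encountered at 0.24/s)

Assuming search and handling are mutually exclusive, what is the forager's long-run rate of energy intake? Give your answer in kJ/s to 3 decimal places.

Energy encountered per unit search time: 0.036×5.4 + 0.24×5.6 = 1.538 kJ/s.
Handling time per unit search time: 0.036×16 + 0.24×29 = 7.536.
Rate = 1.538/(1 + 7.536) = 0.1802 kJ/s.

0.180 kJ/s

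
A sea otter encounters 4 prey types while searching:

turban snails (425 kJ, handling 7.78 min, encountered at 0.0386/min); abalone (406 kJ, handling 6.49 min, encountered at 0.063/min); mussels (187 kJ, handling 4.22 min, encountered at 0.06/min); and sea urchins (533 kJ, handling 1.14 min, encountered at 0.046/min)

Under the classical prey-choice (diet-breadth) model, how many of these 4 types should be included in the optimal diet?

E/h in descending order: sea urchins 468, abalone 62.6, turban snails 54.6, mussels 44.3 kJ/min. The optimal diet is the largest prefix of this list for which every included type satisfies E_i/h_i > R on the types above it.
Rate on top 1: 23.3. abalone: 62.6 > 23.3 → include.
Rate on top 2: 34.28. turban snails: 54.6 > 34.28 → include.
Rate on top 3: 37.75. mussels: 44.3 > 37.75 → include.
Optimal diet: sea urchins, abalone, turban snails, mussels — 4 of 4 types.

4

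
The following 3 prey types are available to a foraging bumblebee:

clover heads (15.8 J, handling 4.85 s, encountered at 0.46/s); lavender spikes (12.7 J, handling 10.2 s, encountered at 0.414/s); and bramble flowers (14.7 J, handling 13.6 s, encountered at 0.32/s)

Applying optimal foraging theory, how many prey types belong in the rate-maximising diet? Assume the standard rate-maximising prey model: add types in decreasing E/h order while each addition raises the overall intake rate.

E/h in descending order: clover heads 3.26, lavender spikes 1.25, bramble flowers 1.08 J/s. The optimal diet is the largest prefix of this list for which every included type satisfies E_i/h_i > R on the types above it.
Rate on top 1: 2.249. lavender spikes: 1.25 < 2.249 → exclude; stop.
Optimal diet: clover heads — 1 of 3 types.

1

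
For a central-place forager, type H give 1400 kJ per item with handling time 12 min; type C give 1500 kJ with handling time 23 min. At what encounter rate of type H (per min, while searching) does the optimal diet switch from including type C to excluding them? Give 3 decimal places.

0.106 per min

Drop type C once their profitability E₂/h₂ falls below the rate achievable on type H alone: E₂/h₂ = λE₁/(1 + λh₁).
Solve for λ: λE₁h₂ = E₂(1 + λh₁) → λ(E₁h₂ − E₂h₁) = E₂ → λ = E₂/(E₁h₂ − E₂h₁).
λ = 1500/(1400×23 − 1500×12) = 1500/1.42e+04 = 0.1056 per min.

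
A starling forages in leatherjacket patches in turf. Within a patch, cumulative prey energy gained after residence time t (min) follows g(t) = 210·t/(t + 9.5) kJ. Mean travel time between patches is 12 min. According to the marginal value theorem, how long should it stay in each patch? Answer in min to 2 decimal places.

10.68 min

By the marginal value theorem, leave when the instantaneous gain rate g'(t) equals the habitat-wide average g(t)/(T + t).
g'(t) = 210·9.5/(t + 9.5)². Setting 210·9.5/(t+9.5)² = 210t/[(t+9.5)(12+t)] gives 9.5(12+t) = t(t+9.5), so t² = 9.5×12 = 114.
t* = √114 = 10.68 min.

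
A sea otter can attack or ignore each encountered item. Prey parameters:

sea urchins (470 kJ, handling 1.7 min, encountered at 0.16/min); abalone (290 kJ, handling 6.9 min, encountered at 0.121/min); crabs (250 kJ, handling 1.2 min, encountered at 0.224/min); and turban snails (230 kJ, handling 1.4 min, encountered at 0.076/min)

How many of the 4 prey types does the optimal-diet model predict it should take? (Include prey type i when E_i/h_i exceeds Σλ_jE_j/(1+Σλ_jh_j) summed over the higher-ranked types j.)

3

Rank by E/h (kJ/min): sea urchins 276, crabs 208, turban snails 164, abalone 42. Include each in turn until the next type's E/h falls below the running intake rate.
Rate on top 1: 59.12. crabs: 208 > 59.12 → include.
Rate on top 2: 85.15. turban snails: 164 > 85.15 → include.
Rate on top 3: 90.26. abalone: 42 < 90.26 → exclude; stop.
Optimal diet: sea urchins, crabs, turban snails — 3 of 4 types.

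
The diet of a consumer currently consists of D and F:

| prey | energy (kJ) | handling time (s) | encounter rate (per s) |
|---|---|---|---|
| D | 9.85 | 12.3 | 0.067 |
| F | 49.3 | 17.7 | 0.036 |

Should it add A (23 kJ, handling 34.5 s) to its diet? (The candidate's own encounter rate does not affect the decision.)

On D and F alone, R = ΣλE/(1+Σλh) = 2.435/2.461 = 0.9892 kJ/s.
Profitability of A: 23/34.5 = 0.6667 kJ/s.
0.6667 < 0.9892, so adding A would lower the average — exclude it.

No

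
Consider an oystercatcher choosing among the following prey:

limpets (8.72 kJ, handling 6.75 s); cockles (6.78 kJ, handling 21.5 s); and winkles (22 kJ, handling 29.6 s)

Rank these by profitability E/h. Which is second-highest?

In descending order of E/h:
limpets: 8.72/6.75 = 1.29 kJ/s
winkles: 22/29.6 = 0.743 kJ/s
cockles: 6.78/21.5 = 0.315 kJ/s

winkles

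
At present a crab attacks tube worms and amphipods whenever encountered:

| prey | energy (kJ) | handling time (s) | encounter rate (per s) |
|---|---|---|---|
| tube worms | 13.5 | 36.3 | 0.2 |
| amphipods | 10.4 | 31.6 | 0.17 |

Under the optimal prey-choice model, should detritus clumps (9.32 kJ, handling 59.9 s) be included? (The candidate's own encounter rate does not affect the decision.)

Current rate: (0.2×13.5 + 0.17×10.4)/(1 + 0.2×36.3 + 0.17×31.6) = 0.3278 kJ/s.
detritus clumps: E/h = 9.32/59.9 = 0.1556 kJ/s.
0.1556 < 0.3278, so adding detritus clumps would lower the average — exclude it.

No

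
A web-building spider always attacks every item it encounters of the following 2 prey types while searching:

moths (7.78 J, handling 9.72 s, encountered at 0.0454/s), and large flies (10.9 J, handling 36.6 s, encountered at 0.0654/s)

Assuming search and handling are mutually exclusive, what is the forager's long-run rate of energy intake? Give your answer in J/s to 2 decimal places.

R = (0.0454×7.78 + 0.0654×10.9) / (1 + 0.0454×9.72 + 0.0654×36.6) = 1.066/3.835 = 0.278 J/s.

0.28 J/s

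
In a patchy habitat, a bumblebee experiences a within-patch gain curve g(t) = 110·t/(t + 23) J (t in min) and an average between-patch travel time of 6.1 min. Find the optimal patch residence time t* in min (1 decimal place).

Optimal t* satisfies g'(t*) = g(t*)/(T + t*).
g'(t) = 110·23/(t + 23)². Setting 110·23/(t+23)² = 110t/[(t+23)(6.1+t)] gives 23(6.1+t) = t(t+23), so t² = 23×6.1 = 140.3.
t* = √140.3 = 11.84 min.

11.8 min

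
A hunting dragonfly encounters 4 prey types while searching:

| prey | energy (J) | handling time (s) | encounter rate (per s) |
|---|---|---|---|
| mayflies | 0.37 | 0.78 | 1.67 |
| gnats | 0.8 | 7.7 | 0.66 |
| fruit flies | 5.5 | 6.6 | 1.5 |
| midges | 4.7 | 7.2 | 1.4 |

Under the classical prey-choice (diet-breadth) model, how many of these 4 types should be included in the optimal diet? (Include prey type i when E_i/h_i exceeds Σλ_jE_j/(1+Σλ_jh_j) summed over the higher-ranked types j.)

E/h in descending order: fruit flies 0.833, midges 0.653, mayflies 0.474, gnats 0.104 J/s. The optimal diet is the largest prefix of this list for which every included type satisfies E_i/h_i > R on the types above it.
Rate on top 1: 0.7569. midges: 0.653 < 0.7569 → exclude; stop.
Optimal diet: fruit flies — 1 of 4 types.

1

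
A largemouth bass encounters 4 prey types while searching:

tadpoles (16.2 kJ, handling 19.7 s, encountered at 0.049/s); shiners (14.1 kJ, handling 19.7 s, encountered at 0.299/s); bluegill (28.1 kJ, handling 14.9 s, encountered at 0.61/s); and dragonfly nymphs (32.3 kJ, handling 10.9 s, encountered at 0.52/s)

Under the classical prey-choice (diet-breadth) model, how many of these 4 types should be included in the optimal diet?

E/h in descending order: dragonfly nymphs 2.96, bluegill 1.89, tadpoles 0.822, shiners 0.716 kJ/s. The optimal diet is the largest prefix of this list for which every included type satisfies E_i/h_i > R on the types above it.
Rate on top 1: 2.519. bluegill: 1.89 < 2.519 → exclude; stop.
Optimal diet: dragonfly nymphs — 1 of 4 types.

1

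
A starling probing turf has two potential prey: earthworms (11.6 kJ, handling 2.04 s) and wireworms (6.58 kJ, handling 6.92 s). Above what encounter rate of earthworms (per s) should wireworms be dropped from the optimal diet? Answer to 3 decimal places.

Drop wireworms once their profitability E₂/h₂ falls below the rate achievable on earthworms alone: E₂/h₂ = λE₁/(1 + λh₁).
Solve for λ: λE₁h₂ = E₂(1 + λh₁) → λ(E₁h₂ − E₂h₁) = E₂ → λ = E₂/(E₁h₂ − E₂h₁).
λ = 6.58/(11.6×6.92 − 6.58×2.04) = 6.58/66.85 = 0.09843 per s.

0.098 per s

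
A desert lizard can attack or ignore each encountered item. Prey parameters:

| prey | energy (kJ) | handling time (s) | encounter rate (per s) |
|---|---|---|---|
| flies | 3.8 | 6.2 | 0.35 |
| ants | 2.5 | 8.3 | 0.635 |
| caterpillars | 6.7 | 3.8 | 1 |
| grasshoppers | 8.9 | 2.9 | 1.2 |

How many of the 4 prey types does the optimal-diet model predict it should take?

Profitabilities (E/h, kJ/s): grasshoppers 3.07, caterpillars 1.76, flies 0.613, ants 0.301. Add prey in this order while the next type's profitability exceeds the intake rate on those already taken.
Rate on top 1: 2.384. caterpillars: 1.76 < 2.384 → exclude; stop.
Optimal diet: grasshoppers — 1 of 4 types.

1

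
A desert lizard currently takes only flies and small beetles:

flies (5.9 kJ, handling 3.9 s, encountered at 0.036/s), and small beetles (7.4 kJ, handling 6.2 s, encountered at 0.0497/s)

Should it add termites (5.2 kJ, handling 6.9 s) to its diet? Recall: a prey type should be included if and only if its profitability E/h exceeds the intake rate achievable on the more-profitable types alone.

Yes

On flies and small beetles alone, R = ΣλE/(1+Σλh) = 0.5802/1.449 = 0.4005 kJ/s.
Profitability of termites: 5.2/6.9 = 0.7536 kJ/s.
Since 0.7536 > R, including termites increases the long-run rate.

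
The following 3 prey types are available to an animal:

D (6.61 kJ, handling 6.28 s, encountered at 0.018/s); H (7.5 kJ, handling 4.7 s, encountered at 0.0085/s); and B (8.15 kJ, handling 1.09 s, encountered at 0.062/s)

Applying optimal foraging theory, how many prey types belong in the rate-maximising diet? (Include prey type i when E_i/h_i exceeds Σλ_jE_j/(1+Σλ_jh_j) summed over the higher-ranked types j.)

3

Rank by E/h (kJ/s): B 7.48, H 1.6, D 1.05. Include each in turn until the next type's E/h falls below the running intake rate.
Rate on top 1: 0.4733. H: 1.6 > 0.4733 → include.
Rate on top 2: 0.5138. D: 1.05 > 0.5138 → include.
Optimal diet: B, H, D — 3 of 3 types.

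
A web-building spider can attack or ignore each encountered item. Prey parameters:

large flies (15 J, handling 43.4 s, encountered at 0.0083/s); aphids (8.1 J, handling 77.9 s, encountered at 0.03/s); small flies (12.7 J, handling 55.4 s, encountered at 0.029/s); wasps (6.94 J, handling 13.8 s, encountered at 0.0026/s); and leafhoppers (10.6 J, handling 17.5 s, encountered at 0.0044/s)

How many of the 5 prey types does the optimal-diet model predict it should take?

4

Profitabilities (E/h, J/s): leafhoppers 0.606, wasps 0.503, large flies 0.346, small flies 0.229, aphids 0.104. Add prey in this order while the next type's profitability exceeds the intake rate on those already taken.
Rate on top 1: 0.04331. wasps: 0.503 > 0.04331 → include.
Rate on top 2: 0.05812. large flies: 0.346 > 0.05812 → include.
Rate on top 3: 0.1284. small flies: 0.229 > 0.1284 → include.
Rate on top 4: 0.181. aphids: 0.104 < 0.181 → exclude; stop.
Optimal diet: leafhoppers, wasps, large flies, small flies — 4 of 5 types.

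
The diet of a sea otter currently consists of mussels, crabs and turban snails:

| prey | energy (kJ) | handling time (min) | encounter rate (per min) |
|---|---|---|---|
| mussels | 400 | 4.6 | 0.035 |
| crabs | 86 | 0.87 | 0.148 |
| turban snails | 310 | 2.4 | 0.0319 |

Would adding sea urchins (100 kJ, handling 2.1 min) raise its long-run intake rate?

Intake rate on the current diet: R = (0.035×400 + 0.148×86 + 0.0319×310) / (1 + 0.035×4.6 + 0.148×0.87 + 0.0319×2.4) = 36.62/1.366 = 26.8 kJ/min.
Profitability of sea urchins: 100/2.1 = 47.62 kJ/min.
Since 47.62 > R, including sea urchins increases the long-run rate.

Yes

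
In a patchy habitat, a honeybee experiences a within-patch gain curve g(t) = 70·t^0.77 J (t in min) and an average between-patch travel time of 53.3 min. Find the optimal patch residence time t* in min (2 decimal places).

Optimal t* satisfies g'(t*) = g(t*)/(T + t*).
g'(t) = 0.77·70·t^-0.23. Setting 0.77·70·t^-0.23 = 70·t^0.77/(53.3+t) gives 0.77(53.3+t) = t, so 0.23·t = 0.77×53.3.
t* = 0.77×53.3/0.23 = 178.4 min.

178.44 min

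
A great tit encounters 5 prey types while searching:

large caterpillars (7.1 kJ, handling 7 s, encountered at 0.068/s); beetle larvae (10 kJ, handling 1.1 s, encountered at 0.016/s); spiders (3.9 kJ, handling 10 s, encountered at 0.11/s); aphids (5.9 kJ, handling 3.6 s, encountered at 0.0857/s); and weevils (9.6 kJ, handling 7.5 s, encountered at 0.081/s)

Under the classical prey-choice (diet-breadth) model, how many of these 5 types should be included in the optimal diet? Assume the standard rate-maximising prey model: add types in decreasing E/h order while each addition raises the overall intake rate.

E/h in descending order: beetle larvae 9.09, aphids 1.64, weevils 1.28, large caterpillars 1.01, spiders 0.39 kJ/s. The optimal diet is the largest prefix of this list for which every included type satisfies E_i/h_i > R on the types above it.
Rate on top 1: 0.1572. aphids: 1.64 > 0.1572 → include.
Rate on top 2: 0.5019. weevils: 1.28 > 0.5019 → include.
Rate on top 3: 0.7464. large caterpillars: 1.01 > 0.7464 → include.
Rate on top 4: 0.7993. spiders: 0.39 < 0.7993 → exclude; stop.
Optimal diet: beetle larvae, aphids, weevils, large caterpillars — 4 of 5 types.

4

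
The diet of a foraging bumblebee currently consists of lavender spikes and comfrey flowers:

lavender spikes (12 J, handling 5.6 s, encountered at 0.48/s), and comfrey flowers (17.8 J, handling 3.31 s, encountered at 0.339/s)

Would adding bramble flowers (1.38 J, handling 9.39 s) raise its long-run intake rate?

No

On lavender spikes and comfrey flowers alone, R = ΣλE/(1+Σλh) = 11.79/4.81 = 2.452 J/s.
bramble flowers: E/h = 1.38/9.39 = 0.147 J/s.
0.147 < 2.452, so adding bramble flowers would lower the average — exclude it.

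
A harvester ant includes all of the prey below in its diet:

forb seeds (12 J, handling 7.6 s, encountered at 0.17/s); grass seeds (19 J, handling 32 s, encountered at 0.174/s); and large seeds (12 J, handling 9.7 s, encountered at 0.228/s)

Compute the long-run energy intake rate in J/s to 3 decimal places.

0.802 J/s

R = Σλ_iE_i / (1 + Σλ_ih_i)
Numerator: 0.17×12 + 0.174×19 + 0.228×12 = 8.082
Denominator: 1 + 0.17×7.6 + 0.174×32 + 0.228×9.7 = 10.07
R = 8.082/10.07 = 0.8025 J/s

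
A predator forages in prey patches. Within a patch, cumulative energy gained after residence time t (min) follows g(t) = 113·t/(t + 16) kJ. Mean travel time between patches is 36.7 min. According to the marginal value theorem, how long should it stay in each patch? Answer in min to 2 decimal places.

Maximise g(t)/(T+t): set derivative to zero → g'(t)(T+t) = g(t).
g'(t) = 113·16/(t + 16)². Setting 113·16/(t+16)² = 113t/[(t+16)(36.7+t)] gives 16(36.7+t) = t(t+16), so t² = 16×36.7 = 587.2.
t* = √587.2 = 24.23 min.

24.23 min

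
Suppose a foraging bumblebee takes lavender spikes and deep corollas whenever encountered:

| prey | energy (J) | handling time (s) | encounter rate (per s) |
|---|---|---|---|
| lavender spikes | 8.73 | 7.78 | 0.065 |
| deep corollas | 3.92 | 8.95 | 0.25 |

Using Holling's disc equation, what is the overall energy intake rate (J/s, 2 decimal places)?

0.41 J/s

Energy encountered per unit search time: 0.065×8.73 + 0.25×3.92 = 1.547 J/s.
Handling time per unit search time: 0.065×7.78 + 0.25×8.95 = 2.743.
Rate = 1.547/(1 + 2.743) = 0.4134 J/s.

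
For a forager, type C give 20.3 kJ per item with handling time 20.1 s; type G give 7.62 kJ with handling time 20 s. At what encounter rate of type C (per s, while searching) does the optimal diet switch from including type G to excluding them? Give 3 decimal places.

At the threshold, the rate on type C alone equals the profitability of type G: λ·20.3/(1 + λ·20.1) = 7.62/20 = 0.381.
Rearranging, λ(20.3 − 0.381×20.1) = 0.381, so λ = 0.381/12.64 = 0.03014 per s.

0.030 per s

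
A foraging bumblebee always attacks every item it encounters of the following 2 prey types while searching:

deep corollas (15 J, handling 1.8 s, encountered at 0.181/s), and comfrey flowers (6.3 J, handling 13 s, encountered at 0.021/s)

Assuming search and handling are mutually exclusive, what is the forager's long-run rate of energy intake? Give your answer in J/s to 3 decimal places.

1.781 J/s

R = (0.181×15 + 0.021×6.3) / (1 + 0.181×1.8 + 0.021×13) = 2.847/1.599 = 1.781 J/s.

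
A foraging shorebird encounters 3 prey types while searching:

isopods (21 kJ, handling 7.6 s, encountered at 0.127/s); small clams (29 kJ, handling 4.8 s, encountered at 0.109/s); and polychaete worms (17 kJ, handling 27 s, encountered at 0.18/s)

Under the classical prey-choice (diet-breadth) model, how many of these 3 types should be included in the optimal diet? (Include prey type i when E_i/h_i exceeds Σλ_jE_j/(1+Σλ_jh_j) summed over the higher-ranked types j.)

Profitabilities (E/h, kJ/s): small clams 6.04, isopods 2.76, polychaete worms 0.63. Add prey in this order while the next type's profitability exceeds the intake rate on those already taken.
Rate on top 1: 2.075. isopods: 2.76 > 2.075 → include.
Rate on top 2: 2.342. polychaete worms: 0.63 < 2.342 → exclude; stop.
Optimal diet: small clams, isopods — 2 of 3 types.

2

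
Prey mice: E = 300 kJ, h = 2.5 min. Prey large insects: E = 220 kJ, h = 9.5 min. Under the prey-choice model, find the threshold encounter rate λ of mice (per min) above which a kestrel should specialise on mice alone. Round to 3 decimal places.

0.096 per min

Drop large insects once their profitability E₂/h₂ falls below the rate achievable on mice alone: E₂/h₂ = λE₁/(1 + λh₁).
Solve for λ: λE₁h₂ = E₂(1 + λh₁) → λ(E₁h₂ − E₂h₁) = E₂ → λ = E₂/(E₁h₂ − E₂h₁).
λ = 220/(300×9.5 − 220×2.5) = 220/2300 = 0.09565 per min.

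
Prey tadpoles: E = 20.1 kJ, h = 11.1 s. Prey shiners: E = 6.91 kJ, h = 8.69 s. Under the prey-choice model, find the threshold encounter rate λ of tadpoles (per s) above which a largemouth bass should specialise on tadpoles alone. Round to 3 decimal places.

0.071 per s

At the threshold, the rate on tadpoles alone equals the profitability of shiners: λ·20.1/(1 + λ·11.1) = 6.91/8.69 = 0.7952.
Rearranging, λ(20.1 − 0.7952×11.1) = 0.7952, so λ = 0.7952/11.27 = 0.07053 per s.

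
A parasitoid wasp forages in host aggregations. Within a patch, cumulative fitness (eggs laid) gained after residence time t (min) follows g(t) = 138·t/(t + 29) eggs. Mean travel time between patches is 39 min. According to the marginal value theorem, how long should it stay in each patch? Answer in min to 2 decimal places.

Optimal t* satisfies g'(t*) = g(t*)/(T + t*).
g'(t) = 138·29/(t + 29)². Setting 138·29/(t+29)² = 138t/[(t+29)(39+t)] gives 29(39+t) = t(t+29), so t² = 29×39 = 1131.
t* = √1131 = 33.63 min.

33.63 min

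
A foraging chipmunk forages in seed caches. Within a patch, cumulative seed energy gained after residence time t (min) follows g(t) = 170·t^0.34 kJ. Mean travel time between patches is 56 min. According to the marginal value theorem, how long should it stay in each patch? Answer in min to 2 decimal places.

Optimal t* satisfies g'(t*) = g(t*)/(T + t*).
g'(t) = 0.34·170·t^-0.66. Setting 0.34·170·t^-0.66 = 170·t^0.34/(56+t) gives 0.34(56+t) = t, so 0.66·t = 0.34×56.
t* = 0.34×56/0.66 = 28.85 min.

28.85 min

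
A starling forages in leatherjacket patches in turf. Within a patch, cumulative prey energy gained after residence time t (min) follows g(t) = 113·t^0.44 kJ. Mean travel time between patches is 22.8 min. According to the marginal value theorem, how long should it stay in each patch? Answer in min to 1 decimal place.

Maximise g(t)/(T+t): set derivative to zero → g'(t)(T+t) = g(t).
g'(t) = 0.44·113·t^-0.56. Setting 0.44·113·t^-0.56 = 113·t^0.44/(22.8+t) gives 0.44(22.8+t) = t, so 0.56·t = 0.44×22.8.
t* = 0.44×22.8/0.56 = 17.91 min.

17.9 min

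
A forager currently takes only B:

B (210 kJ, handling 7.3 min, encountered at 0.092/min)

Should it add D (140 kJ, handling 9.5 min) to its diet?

Intake rate on the current diet: R = (0.092×210) / (1 + 0.092×7.3) = 19.32/1.672 = 11.56 kJ/min.
Profitability of D: 140/9.5 = 14.74 kJ/min.
14.74 > 11.56, so adding D raises the average — include it.

Yes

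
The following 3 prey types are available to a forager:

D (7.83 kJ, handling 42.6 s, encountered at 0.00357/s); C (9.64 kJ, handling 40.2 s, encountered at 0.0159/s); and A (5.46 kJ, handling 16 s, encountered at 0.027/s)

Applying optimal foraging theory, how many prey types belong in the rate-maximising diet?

Rank by E/h (kJ/s): A 0.341, C 0.24, D 0.184. Include each in turn until the next type's E/h falls below the running intake rate.
Rate on top 1: 0.1029. C: 0.24 > 0.1029 → include.
Rate on top 2: 0.1452. D: 0.184 > 0.1452 → include.
Optimal diet: A, C, D — 3 of 3 types.

3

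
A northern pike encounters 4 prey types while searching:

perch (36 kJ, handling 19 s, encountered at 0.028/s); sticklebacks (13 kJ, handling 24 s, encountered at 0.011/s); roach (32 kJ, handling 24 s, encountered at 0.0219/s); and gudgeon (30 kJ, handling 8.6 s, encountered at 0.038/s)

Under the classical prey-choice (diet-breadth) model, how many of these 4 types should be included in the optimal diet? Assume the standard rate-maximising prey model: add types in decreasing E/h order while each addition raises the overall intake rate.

E/h in descending order: gudgeon 3.49, perch 1.89, roach 1.33, sticklebacks 0.542 kJ/s. The optimal diet is the largest prefix of this list for which every included type satisfies E_i/h_i > R on the types above it.
Rate on top 1: 0.8592. perch: 1.89 > 0.8592 → include.
Rate on top 2: 1.156. roach: 1.33 > 1.156 → include.
Rate on top 3: 1.195. sticklebacks: 0.542 < 1.195 → exclude; stop.
Optimal diet: gudgeon, perch, roach — 3 of 4 types.

3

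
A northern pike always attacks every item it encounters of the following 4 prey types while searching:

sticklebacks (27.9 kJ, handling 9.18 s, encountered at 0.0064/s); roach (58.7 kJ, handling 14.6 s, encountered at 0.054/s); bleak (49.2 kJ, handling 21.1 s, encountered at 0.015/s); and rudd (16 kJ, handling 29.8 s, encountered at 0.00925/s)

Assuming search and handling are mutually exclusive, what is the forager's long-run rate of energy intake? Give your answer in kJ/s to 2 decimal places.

R = (0.0064×27.9 + 0.054×58.7 + 0.015×49.2 + 0.00925×16) / (1 + 0.0064×9.18 + 0.054×14.6 + 0.015×21.1 + 0.00925×29.8) = 4.234/2.439 = 1.736 kJ/s.

1.74 kJ/s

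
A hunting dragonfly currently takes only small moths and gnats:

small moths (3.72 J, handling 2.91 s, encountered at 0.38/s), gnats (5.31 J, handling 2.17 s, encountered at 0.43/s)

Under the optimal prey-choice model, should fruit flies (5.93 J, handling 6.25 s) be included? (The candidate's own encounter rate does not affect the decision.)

No

On small moths and gnats alone, R = ΣλE/(1+Σλh) = 3.697/3.039 = 1.217 J/s.
Profitability of fruit flies: 5.93/6.25 = 0.9488 J/s.
0.9488 < 1.217, so adding fruit flies would lower the average — exclude it.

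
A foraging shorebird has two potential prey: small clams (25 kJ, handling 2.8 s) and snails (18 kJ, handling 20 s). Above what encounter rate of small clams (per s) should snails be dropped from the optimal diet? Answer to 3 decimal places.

The zero-one rule: include snails iff E₂/h₂ > λE₁/(1+λh₁). Equality gives the switch point.
λE₁h₂ = E₂ + λE₂h₁ ⇒ λ = E₂/(E₁h₂ − E₂h₁) = 18/(500 − 50.4) = 0.04004 per s.

0.040 per s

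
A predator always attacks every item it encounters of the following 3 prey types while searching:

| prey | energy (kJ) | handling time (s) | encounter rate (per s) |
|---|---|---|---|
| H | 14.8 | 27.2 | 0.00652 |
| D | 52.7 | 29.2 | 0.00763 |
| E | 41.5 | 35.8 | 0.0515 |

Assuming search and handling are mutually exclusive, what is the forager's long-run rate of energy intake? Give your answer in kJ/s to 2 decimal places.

R = Σλ_iE_i / (1 + Σλ_ih_i)
Numerator: 0.00652×14.8 + 0.00763×52.7 + 0.0515×41.5 = 2.636
Denominator: 1 + 0.00652×27.2 + 0.00763×29.2 + 0.0515×35.8 = 3.244
R = 2.636/3.244 = 0.8126 kJ/s

0.81 kJ/s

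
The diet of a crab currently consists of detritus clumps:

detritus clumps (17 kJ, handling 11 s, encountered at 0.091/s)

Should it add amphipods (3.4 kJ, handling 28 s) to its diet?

Intake rate on the current diet: R = (0.091×17) / (1 + 0.091×11) = 1.547/2.001 = 0.7731 kJ/s.
amphipods: E/h = 3.4/28 = 0.1214 kJ/s.
0.1214 < 0.7731, so adding amphipods would lower the average — exclude it.

No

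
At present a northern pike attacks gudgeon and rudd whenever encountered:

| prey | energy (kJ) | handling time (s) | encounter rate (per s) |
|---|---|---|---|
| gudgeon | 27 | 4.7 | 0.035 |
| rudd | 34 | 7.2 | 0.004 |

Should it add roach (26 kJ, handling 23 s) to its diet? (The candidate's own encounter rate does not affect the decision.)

Yes

Current rate: (0.035×27 + 0.004×34)/(1 + 0.035×4.7 + 0.004×7.2) = 0.9059 kJ/s.
roach: E/h = 26/23 = 1.13 kJ/s.
1.13 > 0.9059, so adding roach raises the average — include it.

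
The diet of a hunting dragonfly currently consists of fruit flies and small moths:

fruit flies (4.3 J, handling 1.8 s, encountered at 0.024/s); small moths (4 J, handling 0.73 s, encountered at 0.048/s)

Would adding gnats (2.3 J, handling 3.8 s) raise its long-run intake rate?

Yes

On fruit flies and small moths alone, R = ΣλE/(1+Σλh) = 0.2952/1.078 = 0.2738 J/s.
Profitability of gnats: 2.3/3.8 = 0.6053 J/s.
0.6053 > 0.2738, so adding gnats raises the average — include it.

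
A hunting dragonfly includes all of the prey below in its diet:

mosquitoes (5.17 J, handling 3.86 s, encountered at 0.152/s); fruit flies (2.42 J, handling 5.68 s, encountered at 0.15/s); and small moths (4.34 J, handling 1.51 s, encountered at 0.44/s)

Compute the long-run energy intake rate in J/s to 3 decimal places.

0.986 J/s

R = Σλ_iE_i / (1 + Σλ_ih_i)
Numerator: 0.152×5.17 + 0.15×2.42 + 0.44×4.34 = 3.058
Denominator: 1 + 0.152×3.86 + 0.15×5.68 + 0.44×1.51 = 3.103
R = 3.058/3.103 = 0.9856 J/s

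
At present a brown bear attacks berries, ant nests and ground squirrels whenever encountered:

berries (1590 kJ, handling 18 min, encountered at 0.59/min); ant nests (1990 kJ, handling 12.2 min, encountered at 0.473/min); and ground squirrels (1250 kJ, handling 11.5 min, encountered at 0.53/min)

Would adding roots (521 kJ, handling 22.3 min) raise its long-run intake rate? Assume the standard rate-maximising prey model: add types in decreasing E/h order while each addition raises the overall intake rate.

Current rate: (0.59×1590 + 0.473×1990 + 0.53×1250)/(1 + 0.59×18 + 0.473×12.2 + 0.53×11.5) = 108.2 kJ/min.
roots: E/h = 521/22.3 = 23.36 kJ/min.
Since 23.36 < R, time spent handling roots is better spent searching.

No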